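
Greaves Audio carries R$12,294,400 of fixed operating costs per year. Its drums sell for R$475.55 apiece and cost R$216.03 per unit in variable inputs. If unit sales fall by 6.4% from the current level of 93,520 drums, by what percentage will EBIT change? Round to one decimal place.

Contribution at this volume is 93,520 × R$259.52 = R$24,270,310.40.
EBIT = R$24,270,310.40 − R$12,294,400 = R$11,975,910.40.
So DOL = total CM / EBIT = R$24,270,310.40 / R$11,975,910.40 = 2.0266.
So EBIT moves 2.0266 × (-6.4%) = -13.0%.

-13.0%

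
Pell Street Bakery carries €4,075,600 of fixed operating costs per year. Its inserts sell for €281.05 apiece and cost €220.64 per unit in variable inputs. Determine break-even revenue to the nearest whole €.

€18,961,221

CM per unit = €281.05 − €220.64 = €60.41; CM ratio = €60.41 / €281.05 = 0.2149.
Break-even revenue = fixed costs × price ÷ CM = €4,075,600 × €281.05 ÷ €60.41 = €18,961,221.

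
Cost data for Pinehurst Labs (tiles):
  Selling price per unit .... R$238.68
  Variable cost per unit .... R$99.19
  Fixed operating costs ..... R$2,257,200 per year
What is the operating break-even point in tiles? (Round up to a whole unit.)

Contribution margin per unit = R$238.68 − R$99.19 = R$139.49.
Units to break even: R$2,257,200 ÷ R$139.49 = 16,181.81, rounded up to 16,182.

16,182 tiles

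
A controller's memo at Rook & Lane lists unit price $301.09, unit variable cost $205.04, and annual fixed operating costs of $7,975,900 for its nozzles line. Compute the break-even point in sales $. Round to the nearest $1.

Contribution margin per unit = $301.09 − $205.04 = $96.05, a CM ratio of $96.05 ÷ $301.09 = 0.3190.
Break-even revenue = fixed costs × price ÷ CM = $7,975,900 × $301.09 ÷ $96.05 = $25,002,225.

$25,002,225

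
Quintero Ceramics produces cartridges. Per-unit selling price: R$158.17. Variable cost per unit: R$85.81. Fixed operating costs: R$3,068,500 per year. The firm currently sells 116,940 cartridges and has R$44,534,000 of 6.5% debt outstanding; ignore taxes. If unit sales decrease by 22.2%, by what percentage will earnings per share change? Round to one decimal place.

Contribution at this volume is 116,940 × R$72.36 = R$8,461,778.40.
Subtracting fixed costs: EBIT = R$8,461,778.40 − R$3,068,500 = R$5,393,278.40.
After interest of R$2,894,710.00, pre-tax earnings = R$2,498,568.40.
DCL = total CM / (EBIT − I) = R$8,461,778.40 / R$2,498,568.40 = 3.3867.
EPS therefore changes by 3.3867 × (-22.2%) = -75.2%.

-75.2%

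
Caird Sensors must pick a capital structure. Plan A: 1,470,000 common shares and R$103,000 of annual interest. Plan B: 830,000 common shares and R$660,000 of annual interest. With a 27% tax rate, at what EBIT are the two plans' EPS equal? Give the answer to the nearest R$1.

R$1,382,359

At indifference, (EBIT − 103,000)(1 − t)/1,470,000 = (EBIT − 660,000)(1 − t)/830,000.
The (1 − t) factor cancels: (EBIT − 103,000) × 830,000 = (EBIT − 660,000) × 1,470,000.
Solving, EBIT = (660,000·1,470,000 − 103,000·830,000) / (1,470,000 − 830,000) = 884,710,000,000 / 640,000 = 1,382,359.38.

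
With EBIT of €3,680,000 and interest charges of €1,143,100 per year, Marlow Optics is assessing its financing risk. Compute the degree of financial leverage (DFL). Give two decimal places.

Interest = €1,143,100.00.
DFL = EBIT ÷ (EBIT − I) = €3,680,000 ÷ (€3,680,000 − €1,143,100.00) = €3,680,000 ÷ €2,536,900.00 = 1.4506.

1.45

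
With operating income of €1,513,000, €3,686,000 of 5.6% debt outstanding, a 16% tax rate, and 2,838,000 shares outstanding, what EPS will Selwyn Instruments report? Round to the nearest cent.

€0.39

Pre-tax income = €1,513,000 − €206,416.00 = €1,306,584.00.
After tax at 16%: net income = €1,306,584.00 × 0.84 = €1,097,530.56.
Per share: €1,097,530.56 / 2,838,000 shares = €0.39.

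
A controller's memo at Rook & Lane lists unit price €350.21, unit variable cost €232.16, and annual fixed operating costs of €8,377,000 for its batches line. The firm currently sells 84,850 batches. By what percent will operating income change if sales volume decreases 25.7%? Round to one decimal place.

-157.0%

At 84,850 units, contribution = 84,850 × €118.05 = €10,016,542.50.
Operating income = contribution − fixed costs = €10,016,542.50 − €8,377,000 = €1,639,542.50.
DOL = contribution ÷ EBIT = €10,016,542.50 ÷ €1,639,542.50 = 6.1094.
%ΔEBIT = DOL × %ΔSales = 6.1094 × -25.7% = -157.0%.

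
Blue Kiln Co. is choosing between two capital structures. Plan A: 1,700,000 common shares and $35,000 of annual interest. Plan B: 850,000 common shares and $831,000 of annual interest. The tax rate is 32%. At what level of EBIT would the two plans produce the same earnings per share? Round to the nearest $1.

$1,627,000

Set EPS_A = EPS_B: (EBIT − $35,000)(1 − 0.32) ÷ 1,700,000 = (EBIT − $831,000)(1 − 0.32) ÷ 850,000.
The (1 − t) factor cancels: (EBIT − 35,000) × 850,000 = (EBIT − 831,000) × 1,700,000.
EBIT × (1,700,000 − 850,000) = 831,000 × 1,700,000 − 35,000 × 850,000 = 1,382,950,000,000, so EBIT = 1,382,950,000,000 ÷ 850,000 = 1,627,000.00.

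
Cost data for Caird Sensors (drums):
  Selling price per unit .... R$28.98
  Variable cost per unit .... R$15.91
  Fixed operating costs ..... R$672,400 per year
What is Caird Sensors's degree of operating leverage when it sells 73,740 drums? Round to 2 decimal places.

3.31

Contribution at this volume is 73,740 × R$13.07 = R$963,781.80.
Subtracting fixed costs: EBIT = R$963,781.80 − R$672,400 = R$291,381.80.
DOL = contribution ÷ EBIT = R$963,781.80 ÷ R$291,381.80 = 3.3076.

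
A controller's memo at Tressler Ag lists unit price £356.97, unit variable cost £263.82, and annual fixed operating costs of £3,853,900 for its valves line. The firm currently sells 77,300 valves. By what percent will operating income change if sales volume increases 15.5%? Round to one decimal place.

Total contribution margin = 77,300 × £93.15 = £7,200,495.00.
EBIT = £7,200,495.00 − £3,853,900 = £3,346,595.00.
So DOL = total CM / EBIT = £7,200,495.00 / £3,346,595.00 = 2.1516.
Operating income changes by 2.1516 × +15.5% = +33.3%.

+33.3%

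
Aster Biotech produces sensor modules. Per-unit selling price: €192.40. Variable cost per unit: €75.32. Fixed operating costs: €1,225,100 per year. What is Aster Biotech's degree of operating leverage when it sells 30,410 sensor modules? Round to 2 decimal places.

At 30,410 units, contribution = 30,410 × €117.08 = €3,560,402.80.
Subtracting fixed costs: EBIT = €3,560,402.80 − €1,225,100 = €2,335,302.80.
Degree of operating leverage = €3,560,402.80 / €2,335,302.80 = 1.5246.

1.52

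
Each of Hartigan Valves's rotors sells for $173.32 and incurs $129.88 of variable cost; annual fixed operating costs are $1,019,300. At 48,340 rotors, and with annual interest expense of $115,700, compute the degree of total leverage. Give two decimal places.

2.18

Total contribution margin = 48,340 × $43.44 = $2,099,889.60.
Subtracting fixed costs: EBIT = $2,099,889.60 − $1,019,300 = $1,080,589.60. Interest = $115,700.00.
DOL = $2,099,889.60 ÷ $1,080,589.60 = 1.9433; DFL = $1,080,589.60 ÷ $964,889.60 = 1.1199.
DCL = DOL × DFL = 1.9433 × 1.1199 = 2.1763.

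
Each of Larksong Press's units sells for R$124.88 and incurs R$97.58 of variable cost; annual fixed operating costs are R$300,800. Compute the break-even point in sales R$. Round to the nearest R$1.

Contribution margin per unit = R$124.88 − R$97.58 = R$27.30, a CM ratio of R$27.30 ÷ R$124.88 = 0.2186.
Break-even revenue = fixed costs × price ÷ CM = R$300,800 × R$124.88 ÷ R$27.30 = R$1,375,967.

R$1,375,967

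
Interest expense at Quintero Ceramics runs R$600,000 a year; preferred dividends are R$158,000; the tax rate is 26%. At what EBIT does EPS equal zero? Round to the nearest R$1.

Grossing the preferred dividend up to pre-tax terms: R$158,000 / (1 − 0.26) = R$213,513.51.
Financial break-even EBIT = interest + D_p ÷ (1 − t) = R$600,000 + R$213,513.51 = R$813,513.51.

R$813,514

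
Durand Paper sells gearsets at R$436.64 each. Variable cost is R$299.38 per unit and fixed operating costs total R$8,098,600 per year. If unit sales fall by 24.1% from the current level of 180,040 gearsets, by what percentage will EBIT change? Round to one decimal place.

-35.8%

Contribution at this volume is 180,040 × R$137.26 = R$24,712,290.40.
Operating income = contribution − fixed costs = R$24,712,290.40 − R$8,098,600 = R$16,613,690.40.
So DOL = total CM / EBIT = R$24,712,290.40 / R$16,613,690.40 = 1.4875.
So EBIT moves 1.4875 × (-24.1%) = -35.8%.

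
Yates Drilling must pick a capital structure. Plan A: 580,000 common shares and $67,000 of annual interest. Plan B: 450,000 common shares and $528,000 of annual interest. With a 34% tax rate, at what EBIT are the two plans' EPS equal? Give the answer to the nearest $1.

$2,123,769

At indifference, (EBIT − 67,000)(1 − t)/580,000 = (EBIT − 528,000)(1 − t)/450,000.
The (1 − t) factor cancels: (EBIT − 67,000) × 450,000 = (EBIT − 528,000) × 580,000.
EBIT × (580,000 − 450,000) = 528,000 × 580,000 − 67,000 × 450,000 = 276,090,000,000, so EBIT = 276,090,000,000 ÷ 130,000 = 2,123,769.23.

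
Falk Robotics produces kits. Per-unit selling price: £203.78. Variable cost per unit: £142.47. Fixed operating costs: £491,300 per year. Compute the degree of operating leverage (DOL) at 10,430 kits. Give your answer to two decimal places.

4.32

At 10,430 units, contribution = 10,430 × £61.31 = £639,463.30.
Operating income = contribution − fixed costs = £639,463.30 − £491,300 = £148,163.30.
DOL = contribution ÷ EBIT = £639,463.30 ÷ £148,163.30 = 4.3159.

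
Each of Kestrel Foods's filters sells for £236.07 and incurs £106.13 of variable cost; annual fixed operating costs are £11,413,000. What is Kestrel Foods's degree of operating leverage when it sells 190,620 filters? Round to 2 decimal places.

At 190,620 units, contribution = 190,620 × £129.94 = £24,769,162.80.
Subtracting fixed costs: EBIT = £24,769,162.80 − £11,413,000 = £13,356,162.80.
Degree of operating leverage = £24,769,162.80 / £13,356,162.80 = 1.8545.

1.85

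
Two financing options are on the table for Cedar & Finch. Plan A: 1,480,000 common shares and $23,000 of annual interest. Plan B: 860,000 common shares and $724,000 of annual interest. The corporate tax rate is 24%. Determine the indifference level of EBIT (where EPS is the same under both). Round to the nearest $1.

$1,696,355

At indifference, (EBIT − 23,000)(1 − t)/1,480,000 = (EBIT − 724,000)(1 − t)/860,000.
The (1 − t) factor cancels: (EBIT − 23,000) × 860,000 = (EBIT − 724,000) × 1,480,000.
Solving, EBIT = (724,000·1,480,000 − 23,000·860,000) / (1,480,000 − 860,000) = 1,051,740,000,000 / 620,000 = 1,696,354.84.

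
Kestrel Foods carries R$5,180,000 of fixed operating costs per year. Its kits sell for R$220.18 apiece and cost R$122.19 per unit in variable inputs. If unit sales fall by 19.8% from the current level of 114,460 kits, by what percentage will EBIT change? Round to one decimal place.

-36.8%

At 114,460 units, contribution = 114,460 × R$97.99 = R$11,215,935.40.
Operating income = contribution − fixed costs = R$11,215,935.40 − R$5,180,000 = R$6,035,935.40.
So DOL = total CM / EBIT = R$11,215,935.40 / R$6,035,935.40 = 1.8582.
So EBIT moves 1.8582 × (-19.8%) = -36.8%.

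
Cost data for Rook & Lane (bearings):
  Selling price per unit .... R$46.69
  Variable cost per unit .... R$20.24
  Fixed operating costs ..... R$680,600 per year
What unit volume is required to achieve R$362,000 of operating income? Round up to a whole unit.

39,418 bearings

Each unit contributes R$46.69 − R$20.24 = R$26.45.
Need Q such that Q × R$26.45 − R$680,600 = R$362,000, i.e. Q = R$1,042,600 / R$26.45 = 39,417.77 → 39,418.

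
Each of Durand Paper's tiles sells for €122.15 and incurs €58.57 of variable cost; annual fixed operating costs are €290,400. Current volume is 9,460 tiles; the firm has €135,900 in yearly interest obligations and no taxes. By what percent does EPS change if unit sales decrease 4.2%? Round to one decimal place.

Contribution at this volume is 9,460 × €63.58 = €601,466.80.
Subtracting fixed costs: EBIT = €601,466.80 − €290,400 = €311,066.80.
After interest of €135,900.00, pre-tax earnings = €175,166.80.
Degree of combined leverage = contribution ÷ (EBIT − I) = €601,466.80 ÷ €175,166.80 = 3.4337.
%ΔEPS = DCL × %ΔSales = 3.4337 × -4.2% = -14.4%.

-14.4%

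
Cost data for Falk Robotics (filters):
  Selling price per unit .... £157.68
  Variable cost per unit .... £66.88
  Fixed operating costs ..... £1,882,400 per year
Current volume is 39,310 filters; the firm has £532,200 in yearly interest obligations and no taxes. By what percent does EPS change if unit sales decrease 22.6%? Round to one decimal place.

Total contribution margin = 39,310 × £90.80 = £3,569,348.00.
EBIT = £3,569,348.00 − £1,882,400 = £1,686,948.00.
After interest of £532,200.00, pre-tax earnings = £1,154,748.00.
DCL = total CM / (EBIT − I) = £3,569,348.00 / £1,154,748.00 = 3.0910.
%ΔEPS = DCL × %ΔSales = 3.0910 × -22.6% = -69.9%.

-69.9%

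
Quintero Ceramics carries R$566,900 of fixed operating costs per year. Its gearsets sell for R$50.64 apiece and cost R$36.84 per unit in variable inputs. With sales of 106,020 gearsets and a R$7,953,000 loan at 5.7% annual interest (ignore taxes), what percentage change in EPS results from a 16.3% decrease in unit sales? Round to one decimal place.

-53.9%

At 106,020 units, contribution = 106,020 × R$13.80 = R$1,463,076.00.
Subtracting fixed costs: EBIT = R$1,463,076.00 − R$566,900 = R$896,176.00.
After interest of R$453,321.00, pre-tax earnings = R$442,855.00.
Degree of combined leverage = contribution ÷ (EBIT − I) = R$1,463,076.00 ÷ R$442,855.00 = 3.3037.
%ΔEPS = DCL × %ΔSales = 3.3037 × -16.3% = -53.9%.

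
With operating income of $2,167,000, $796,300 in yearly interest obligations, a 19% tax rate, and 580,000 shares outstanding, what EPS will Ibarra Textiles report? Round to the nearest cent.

$1.91

Pre-tax income = $2,167,000 − $796,300.00 = $1,370,700.00.
Net income = $1,370,700.00 × (1 − 0.19) = $1,110,267.00.
Per share: $1,110,267.00 / 580,000 shares = $1.91.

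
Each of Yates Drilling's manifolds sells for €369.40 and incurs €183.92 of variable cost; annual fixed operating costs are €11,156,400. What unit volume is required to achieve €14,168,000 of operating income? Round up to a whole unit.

136,535 manifolds

Unit CM = price − variable cost = €369.40 − €183.92 = €185.48.
Units = (FC + target) / CM = (€11,156,400 + €14,168,000) / €185.48 = 136,534.40, so 136,535 manifolds.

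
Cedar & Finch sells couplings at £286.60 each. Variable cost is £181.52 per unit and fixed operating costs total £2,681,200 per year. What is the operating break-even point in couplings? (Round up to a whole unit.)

25,516 couplings

Each unit contributes £286.60 − £181.52 = £105.08.
Break-even volume = fixed costs ÷ CM per unit = £2,681,200 ÷ £105.08 = 25,515.80, so 25,516 couplings.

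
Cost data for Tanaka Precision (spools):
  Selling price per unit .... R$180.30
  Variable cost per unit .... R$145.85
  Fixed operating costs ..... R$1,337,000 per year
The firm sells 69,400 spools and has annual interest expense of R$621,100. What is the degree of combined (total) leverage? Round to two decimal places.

5.52

Contribution at this volume is 69,400 × R$34.45 = R$2,390,830.00.
Operating income = contribution − fixed costs = R$2,390,830.00 − R$1,337,000 = R$1,053,830.00. Interest = R$621,100.00, so EBIT − I = R$432,730.00.
DCL = contribution ÷ (EBIT − I) = R$2,390,830.00 ÷ R$432,730.00 = 5.5250.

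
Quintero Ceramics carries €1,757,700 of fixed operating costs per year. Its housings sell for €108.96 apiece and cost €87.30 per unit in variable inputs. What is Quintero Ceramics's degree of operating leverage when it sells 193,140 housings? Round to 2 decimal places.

1.72

At 193,140 units, contribution = 193,140 × €21.66 = €4,183,412.40.
Subtracting fixed costs: EBIT = €4,183,412.40 − €1,757,700 = €2,425,712.40.
So DOL = total CM / EBIT = €4,183,412.40 / €2,425,712.40 = 1.7246.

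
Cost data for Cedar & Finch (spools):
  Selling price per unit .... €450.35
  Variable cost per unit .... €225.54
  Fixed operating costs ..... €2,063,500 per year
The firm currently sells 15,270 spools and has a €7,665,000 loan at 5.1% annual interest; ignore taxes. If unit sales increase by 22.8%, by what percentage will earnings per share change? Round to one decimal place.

At 15,270 units, contribution = 15,270 × €224.81 = €3,432,848.70.
EBIT = €3,432,848.70 − €2,063,500 = €1,369,348.70.
After interest of €390,915.00, pre-tax earnings = €978,433.70.
DCL = total CM / (EBIT − I) = €3,432,848.70 / €978,433.70 = 3.5085.
EPS therefore changes by 3.5085 × (+22.8%) = +80.0%.

+80.0%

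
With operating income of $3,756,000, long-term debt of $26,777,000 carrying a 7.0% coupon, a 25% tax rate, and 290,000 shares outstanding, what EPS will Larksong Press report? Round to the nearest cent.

$4.87

Interest = $1,874,390.00, so EBT = $3,756,000 − $1,874,390.00 = $1,881,610.00.
After tax at 25%: net income = $1,881,610.00 × 0.75 = $1,411,207.50.
Per share: $1,411,207.50 / 290,000 shares = $4.87.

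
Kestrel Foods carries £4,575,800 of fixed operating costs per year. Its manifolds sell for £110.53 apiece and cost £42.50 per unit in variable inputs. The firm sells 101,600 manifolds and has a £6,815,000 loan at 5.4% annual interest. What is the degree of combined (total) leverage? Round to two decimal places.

Contribution at this volume is 101,600 × £68.03 = £6,911,848.00.
Subtracting fixed costs: EBIT = £6,911,848.00 − £4,575,800 = £2,336,048.00. Interest = £368,010.00, so EBIT − I = £1,968,038.00.
Degree of total leverage = total CM / (EBIT − interest) = £6,911,848.00 / £1,968,038.00 = 3.5121.

3.51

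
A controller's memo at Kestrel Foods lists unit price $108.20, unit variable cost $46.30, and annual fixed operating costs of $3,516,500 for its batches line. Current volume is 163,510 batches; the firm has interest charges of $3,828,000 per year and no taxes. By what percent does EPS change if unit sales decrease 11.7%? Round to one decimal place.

-42.6%

At 163,510 units, contribution = 163,510 × $61.90 = $10,121,269.00.
Operating income = contribution − fixed costs = $10,121,269.00 − $3,516,500 = $6,604,769.00.
Interest = $3,828,000.00, so EBIT − I = $2,776,769.00.
DCL = total CM / (EBIT − I) = $10,121,269.00 / $2,776,769.00 = 3.6450.
%ΔEPS = DCL × %ΔSales = 3.6450 × -11.7% = -42.6%.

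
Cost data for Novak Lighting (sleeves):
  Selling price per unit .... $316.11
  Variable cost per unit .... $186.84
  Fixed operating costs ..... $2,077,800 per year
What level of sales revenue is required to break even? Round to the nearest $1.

CM per unit = $316.11 − $186.84 = $129.27; CM ratio = $129.27 / $316.11 = 0.4089.
Break-even sales = FC ÷ CM ratio = $2,077,800 × $316.11 / $129.27 = $5,080,942.

$5,080,942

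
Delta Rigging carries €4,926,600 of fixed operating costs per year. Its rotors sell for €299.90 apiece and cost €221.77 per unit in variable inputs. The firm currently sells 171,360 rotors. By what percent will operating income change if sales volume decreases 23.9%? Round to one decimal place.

Contribution at this volume is 171,360 × €78.13 = €13,388,356.80.
EBIT = €13,388,356.80 − €4,926,600 = €8,461,756.80.
DOL = contribution ÷ EBIT = €13,388,356.80 ÷ €8,461,756.80 = 1.5822.
%ΔEBIT = DOL × %ΔSales = 1.5822 × -23.9% = -37.8%.

-37.8%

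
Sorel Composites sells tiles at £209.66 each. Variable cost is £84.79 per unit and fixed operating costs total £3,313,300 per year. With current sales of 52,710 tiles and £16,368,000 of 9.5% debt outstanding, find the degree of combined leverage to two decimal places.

Contribution at this volume is 52,710 × £124.87 = £6,581,897.70.
Operating income = contribution − fixed costs = £6,581,897.70 − £3,313,300 = £3,268,597.70. Interest = £1,554,960.00.
DOL = £6,581,897.70 ÷ £3,268,597.70 = 2.0137; DFL = £3,268,597.70 ÷ £1,713,637.70 = 1.9074.
Combined leverage = 2.0137 × 1.9074 = 3.8409.

3.84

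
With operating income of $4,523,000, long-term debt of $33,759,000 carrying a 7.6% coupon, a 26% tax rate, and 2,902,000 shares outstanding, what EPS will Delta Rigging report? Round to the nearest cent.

$0.50

Interest = $2,565,684.00, so EBT = $4,523,000 − $2,565,684.00 = $1,957,316.00.
After tax at 26%: net income = $1,957,316.00 × 0.74 = $1,448,413.84.
Per share: $1,448,413.84 / 2,902,000 shares = $0.50.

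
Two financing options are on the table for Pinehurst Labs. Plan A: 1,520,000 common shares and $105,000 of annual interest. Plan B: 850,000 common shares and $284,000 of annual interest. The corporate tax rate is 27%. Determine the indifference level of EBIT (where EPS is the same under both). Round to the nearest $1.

Set EPS_A = EPS_B: (EBIT − $105,000)(1 − 0.27) ÷ 1,520,000 = (EBIT − $284,000)(1 − 0.27) ÷ 850,000.
Cancelling (1 − t) and cross-multiplying: 850,000·(EBIT − 105,000) = 1,520,000·(EBIT − 284,000).
Solving, EBIT = (284,000·1,520,000 − 105,000·850,000) / (1,520,000 − 850,000) = 342,430,000,000 / 670,000 = 511,089.55.

$511,090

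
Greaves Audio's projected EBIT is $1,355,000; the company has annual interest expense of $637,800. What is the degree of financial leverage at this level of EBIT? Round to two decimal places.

Interest = $637,800.00.
Degree of financial leverage = EBIT / (EBIT − interest) = $1,355,000 / $717,200.00 = 1.8893.

1.89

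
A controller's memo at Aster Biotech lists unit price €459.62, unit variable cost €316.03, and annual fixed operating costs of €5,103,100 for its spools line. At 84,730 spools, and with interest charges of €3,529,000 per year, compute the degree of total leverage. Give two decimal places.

Total contribution margin = 84,730 × €143.59 = €12,166,380.70.
EBIT = €12,166,380.70 − €5,103,100 = €7,063,280.70. Interest = €3,529,000.00, so EBIT − I = €3,534,280.70.
DCL = contribution ÷ (EBIT − I) = €12,166,380.70 ÷ €3,534,280.70 = 3.4424.

3.44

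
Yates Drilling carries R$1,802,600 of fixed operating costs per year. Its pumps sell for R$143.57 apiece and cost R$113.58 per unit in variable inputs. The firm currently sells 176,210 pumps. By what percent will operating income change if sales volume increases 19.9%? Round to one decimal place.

+30.2%

Contribution at this volume is 176,210 × R$29.99 = R$5,284,537.90.
Operating income = contribution − fixed costs = R$5,284,537.90 − R$1,802,600 = R$3,481,937.90.
DOL = contribution ÷ EBIT = R$5,284,537.90 ÷ R$3,481,937.90 = 1.5177.
Operating income changes by 1.5177 × +19.9% = +30.2%.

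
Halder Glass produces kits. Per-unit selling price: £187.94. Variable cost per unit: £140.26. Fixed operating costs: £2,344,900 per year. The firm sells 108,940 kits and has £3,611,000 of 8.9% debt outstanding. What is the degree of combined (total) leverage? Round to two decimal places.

At 108,940 units, contribution = 108,940 × £47.68 = £5,194,259.20.
Operating income = contribution − fixed costs = £5,194,259.20 − £2,344,900 = £2,849,359.20. Interest = £321,379.00.
DOL = £5,194,259.20 ÷ £2,849,359.20 = 1.8230; DFL = £2,849,359.20 ÷ £2,527,980.20 = 1.1271.
DCL = DOL × DFL = 1.8230 × 1.1271 = 2.0547.

2.05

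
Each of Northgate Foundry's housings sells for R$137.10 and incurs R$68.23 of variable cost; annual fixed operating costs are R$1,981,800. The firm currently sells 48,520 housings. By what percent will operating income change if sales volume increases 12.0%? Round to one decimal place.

+29.5%

Total contribution margin = 48,520 × R$68.87 = R$3,341,572.40.
Subtracting fixed costs: EBIT = R$3,341,572.40 − R$1,981,800 = R$1,359,772.40.
Degree of operating leverage = R$3,341,572.40 / R$1,359,772.40 = 2.4574.
So EBIT moves 2.4574 × (+12.0%) = +29.5%.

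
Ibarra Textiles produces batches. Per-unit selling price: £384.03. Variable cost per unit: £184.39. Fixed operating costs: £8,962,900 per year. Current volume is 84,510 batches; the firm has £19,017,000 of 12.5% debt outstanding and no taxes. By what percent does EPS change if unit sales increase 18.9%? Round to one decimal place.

Total contribution margin = 84,510 × £199.64 = £16,871,576.40.
EBIT = £16,871,576.40 − £8,962,900 = £7,908,676.40.
After interest of £2,377,125.00, pre-tax earnings = £5,531,551.40.
DCL = total CM / (EBIT − I) = £16,871,576.40 / £5,531,551.40 = 3.0501.
EPS therefore changes by 3.0501 × (+18.9%) = +57.6%.

+57.6%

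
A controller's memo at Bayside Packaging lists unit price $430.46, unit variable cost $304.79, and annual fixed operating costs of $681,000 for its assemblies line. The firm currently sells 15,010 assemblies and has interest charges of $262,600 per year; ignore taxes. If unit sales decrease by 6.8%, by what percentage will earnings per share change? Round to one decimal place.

-13.6%

At 15,010 units, contribution = 15,010 × $125.67 = $1,886,306.70.
Subtracting fixed costs: EBIT = $1,886,306.70 − $681,000 = $1,205,306.70.
Interest = $262,600.00, so EBIT − I = $942,706.70.
DCL = total CM / (EBIT − I) = $1,886,306.70 / $942,706.70 = 2.0009.
%ΔEPS = DCL × %ΔSales = 2.0009 × -6.8% = -13.6%.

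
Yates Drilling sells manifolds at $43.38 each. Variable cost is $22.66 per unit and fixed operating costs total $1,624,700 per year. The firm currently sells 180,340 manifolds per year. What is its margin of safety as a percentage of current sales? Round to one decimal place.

Unit CM = price − variable cost = $43.38 − $22.66 = $20.72. Break-even units = $1,624,700 ÷ $20.72 = 78,412.16; break-even revenue = 78,412.16 × $43.38 = $3,401,519.59.
Current sales = 180,340 × $43.38 = $7,823,149.20.
Margin of safety = ($7,823,149.20 − $3,401,519.59) ÷ $7,823,149.20 = 56.5%.

56.5%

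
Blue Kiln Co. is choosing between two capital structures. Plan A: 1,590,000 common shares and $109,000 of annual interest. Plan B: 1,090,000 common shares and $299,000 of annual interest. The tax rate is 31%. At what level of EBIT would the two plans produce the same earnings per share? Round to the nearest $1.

Set EPS_A = EPS_B: (EBIT − $109,000)(1 − 0.31) ÷ 1,590,000 = (EBIT − $299,000)(1 − 0.31) ÷ 1,090,000.
Cancelling (1 − t) and cross-multiplying: 1,090,000·(EBIT − 109,000) = 1,590,000·(EBIT − 299,000).
Solving, EBIT = (299,000·1,590,000 − 109,000·1,090,000) / (1,590,000 − 1,090,000) = 356,600,000,000 / 500,000 = 713,200.00.

$713,200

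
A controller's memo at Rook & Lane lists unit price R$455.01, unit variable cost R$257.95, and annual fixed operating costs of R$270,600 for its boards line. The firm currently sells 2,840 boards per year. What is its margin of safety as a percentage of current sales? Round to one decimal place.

51.6%

Each unit contributes R$455.01 − R$257.95 = R$197.06. Break-even units = R$270,600 ÷ R$197.06 = 1,373.19; break-even revenue = 1,373.19 × R$455.01 = R$624,813.29.
Actual sales revenue = 2,840 × R$455.01 = R$1,292,228.40.
Margin of safety = (R$1,292,228.40 − R$624,813.29) ÷ R$1,292,228.40 = 51.6%.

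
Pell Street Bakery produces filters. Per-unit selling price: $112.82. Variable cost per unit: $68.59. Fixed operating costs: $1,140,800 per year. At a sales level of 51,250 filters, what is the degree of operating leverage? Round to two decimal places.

2.01

Total contribution margin = 51,250 × $44.23 = $2,266,787.50.
Subtracting fixed costs: EBIT = $2,266,787.50 − $1,140,800 = $1,125,987.50.
So DOL = total CM / EBIT = $2,266,787.50 / $1,125,987.50 = 2.0132.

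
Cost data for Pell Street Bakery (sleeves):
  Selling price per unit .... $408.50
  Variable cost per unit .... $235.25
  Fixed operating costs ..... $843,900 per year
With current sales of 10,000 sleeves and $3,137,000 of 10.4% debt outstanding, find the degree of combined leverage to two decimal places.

3.08

At 10,000 units, contribution = 10,000 × $173.25 = $1,732,500.00.
EBIT = $1,732,500.00 − $843,900 = $888,600.00. Interest = $326,248.00.
DOL = $1,732,500.00 ÷ $888,600.00 = 1.9497; DFL = $888,600.00 ÷ $562,352.00 = 1.5801.
Combined leverage = 1.9497 × 1.5801 = 3.0807.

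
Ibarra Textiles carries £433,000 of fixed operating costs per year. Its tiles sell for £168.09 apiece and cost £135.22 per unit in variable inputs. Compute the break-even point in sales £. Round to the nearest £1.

£2,214,267

Contribution margin per unit = £168.09 − £135.22 = £32.87, a CM ratio of £32.87 ÷ £168.09 = 0.1956.
Break-even revenue = fixed costs × price ÷ CM = £433,000 × £168.09 ÷ £32.87 = £2,214,267.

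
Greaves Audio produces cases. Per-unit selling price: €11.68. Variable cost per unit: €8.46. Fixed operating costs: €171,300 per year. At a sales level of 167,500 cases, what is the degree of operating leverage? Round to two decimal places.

1.47

At 167,500 units, contribution = 167,500 × €3.22 = €539,350.00.
Subtracting fixed costs: EBIT = €539,350.00 − €171,300 = €368,050.00.
Degree of operating leverage = €539,350.00 / €368,050.00 = 1.4654.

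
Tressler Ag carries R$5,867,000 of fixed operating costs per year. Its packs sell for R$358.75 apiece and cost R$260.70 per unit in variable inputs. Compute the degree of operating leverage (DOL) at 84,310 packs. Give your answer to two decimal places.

Total contribution margin = 84,310 × R$98.05 = R$8,266,595.50.
EBIT = R$8,266,595.50 − R$5,867,000 = R$2,399,595.50.
So DOL = total CM / EBIT = R$8,266,595.50 / R$2,399,595.50 = 3.4450.

3.44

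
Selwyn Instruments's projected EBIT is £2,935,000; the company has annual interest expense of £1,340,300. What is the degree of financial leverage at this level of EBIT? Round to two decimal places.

Interest = £1,340,300.00.
DFL = EBIT ÷ (EBIT − I) = £2,935,000 ÷ (£2,935,000 − £1,340,300.00) = £2,935,000 ÷ £1,594,700.00 = 1.8405.

1.84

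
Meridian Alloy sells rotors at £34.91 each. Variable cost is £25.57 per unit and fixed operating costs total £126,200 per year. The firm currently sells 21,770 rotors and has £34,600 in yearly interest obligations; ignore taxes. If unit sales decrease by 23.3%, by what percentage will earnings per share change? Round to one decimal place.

At 21,770 units, contribution = 21,770 × £9.34 = £203,331.80.
EBIT = £203,331.80 − £126,200 = £77,131.80.
After interest of £34,600.00, pre-tax earnings = £42,531.80.
Degree of combined leverage = contribution ÷ (EBIT − I) = £203,331.80 ÷ £42,531.80 = 4.7807.
EPS therefore changes by 4.7807 × (-23.3%) = -111.4%.

-111.4%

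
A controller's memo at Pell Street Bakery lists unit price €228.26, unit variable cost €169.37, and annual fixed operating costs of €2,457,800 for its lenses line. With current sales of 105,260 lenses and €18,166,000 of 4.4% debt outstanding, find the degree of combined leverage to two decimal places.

Contribution at this volume is 105,260 × €58.89 = €6,198,761.40.
Subtracting fixed costs: EBIT = €6,198,761.40 − €2,457,800 = €3,740,961.40. Interest = €799,304.00.
DOL = €6,198,761.40 ÷ €3,740,961.40 = 1.6570; DFL = €3,740,961.40 ÷ €2,941,657.40 = 1.2717.
Combined leverage = 1.6570 × 1.2717 = 2.1072.

2.11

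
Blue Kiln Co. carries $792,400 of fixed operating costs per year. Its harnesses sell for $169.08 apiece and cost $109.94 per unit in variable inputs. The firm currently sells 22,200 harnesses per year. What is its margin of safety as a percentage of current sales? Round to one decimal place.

39.6%

Each unit contributes $169.08 − $109.94 = $59.14. Break-even units = $792,400 ÷ $59.14 = 13,398.71; break-even revenue = 13,398.71 × $169.08 = $2,265,454.72.
Actual sales revenue = 22,200 × $169.08 = $3,753,576.00.
Margin of safety = ($3,753,576.00 − $2,265,454.72) ÷ $3,753,576.00 = 39.6%.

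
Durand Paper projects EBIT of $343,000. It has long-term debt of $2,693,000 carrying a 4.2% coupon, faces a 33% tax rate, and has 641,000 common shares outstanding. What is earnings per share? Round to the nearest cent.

Interest = $113,106.00, so EBT = $343,000 − $113,106.00 = $229,894.00.
After tax at 33%: net income = $229,894.00 × 0.67 = $154,028.98.
EPS = $154,028.98 ÷ 641,000 = $0.24.

$0.24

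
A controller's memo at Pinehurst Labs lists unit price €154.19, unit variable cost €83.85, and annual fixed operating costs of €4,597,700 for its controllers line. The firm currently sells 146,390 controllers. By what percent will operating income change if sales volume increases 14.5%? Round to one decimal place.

+26.2%

Contribution at this volume is 146,390 × €70.34 = €10,297,072.60.
EBIT = €10,297,072.60 − €4,597,700 = €5,699,372.60.
Degree of operating leverage = €10,297,072.60 / €5,699,372.60 = 1.8067.
Operating income changes by 1.8067 × +14.5% = +26.2%.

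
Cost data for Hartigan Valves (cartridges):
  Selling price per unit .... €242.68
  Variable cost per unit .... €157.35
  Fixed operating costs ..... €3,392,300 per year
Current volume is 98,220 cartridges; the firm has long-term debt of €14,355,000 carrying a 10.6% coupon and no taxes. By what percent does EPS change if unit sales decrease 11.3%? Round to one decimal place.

-27.3%

Total contribution margin = 98,220 × €85.33 = €8,381,112.60.
Subtracting fixed costs: EBIT = €8,381,112.60 − €3,392,300 = €4,988,812.60.
Interest = €1,521,630.00, so EBIT − I = €3,467,182.60.
DCL = total CM / (EBIT − I) = €8,381,112.60 / €3,467,182.60 = 2.4173.
EPS therefore changes by 2.4173 × (-11.3%) = -27.3%.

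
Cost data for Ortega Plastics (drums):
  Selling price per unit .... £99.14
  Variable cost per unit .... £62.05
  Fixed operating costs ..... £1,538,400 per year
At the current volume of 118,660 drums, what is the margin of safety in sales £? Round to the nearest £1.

Each unit contributes £99.14 − £62.05 = £37.09. Break-even units = £1,538,400 ÷ £37.09 = 41,477.49; break-even revenue = 41,477.49 × £99.14 = £4,112,078.08.
Actual sales revenue = 118,660 × £99.14 = £11,763,952.40.
Margin of safety = £11,763,952.40 − £4,112,078.08 = £7,651,874.

£7,651,874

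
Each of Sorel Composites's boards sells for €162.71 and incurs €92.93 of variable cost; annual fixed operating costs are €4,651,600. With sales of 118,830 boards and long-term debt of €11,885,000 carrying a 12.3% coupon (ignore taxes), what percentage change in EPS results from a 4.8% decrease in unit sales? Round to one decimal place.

Total contribution margin = 118,830 × €69.78 = €8,291,957.40.
Operating income = contribution − fixed costs = €8,291,957.40 − €4,651,600 = €3,640,357.40.
After interest of €1,461,855.00, pre-tax earnings = €2,178,502.40.
Degree of combined leverage = contribution ÷ (EBIT − I) = €8,291,957.40 ÷ €2,178,502.40 = 3.8063.
%ΔEPS = DCL × %ΔSales = 3.8063 × -4.8% = -18.3%.

-18.3%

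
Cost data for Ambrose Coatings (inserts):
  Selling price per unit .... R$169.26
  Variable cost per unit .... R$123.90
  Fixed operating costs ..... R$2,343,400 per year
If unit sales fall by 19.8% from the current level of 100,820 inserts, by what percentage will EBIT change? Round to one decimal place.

At 100,820 units, contribution = 100,820 × R$45.36 = R$4,573,195.20.
Subtracting fixed costs: EBIT = R$4,573,195.20 − R$2,343,400 = R$2,229,795.20.
Degree of operating leverage = R$4,573,195.20 / R$2,229,795.20 = 2.0509.
Operating income changes by 2.0509 × -19.8% = -40.6%.

-40.6%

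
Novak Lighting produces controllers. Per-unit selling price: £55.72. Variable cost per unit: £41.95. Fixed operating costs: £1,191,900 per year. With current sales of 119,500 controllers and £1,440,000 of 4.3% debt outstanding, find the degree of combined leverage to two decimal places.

4.20

Total contribution margin = 119,500 × £13.77 = £1,645,515.00.
Operating income = contribution − fixed costs = £1,645,515.00 − £1,191,900 = £453,615.00. Interest = £61,920.00.
DOL = £1,645,515.00 ÷ £453,615.00 = 3.6276; DFL = £453,615.00 ÷ £391,695.00 = 1.1581.
DCL = DOL × DFL = 3.6276 × 1.1581 = 4.2011.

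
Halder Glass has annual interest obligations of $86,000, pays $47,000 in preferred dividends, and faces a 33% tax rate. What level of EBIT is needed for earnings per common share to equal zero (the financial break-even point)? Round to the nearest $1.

$156,149

Preferred dividends are paid after tax, so their pre-tax equivalent is $47,000 ÷ (1 − 0.33) = $70,149.25.
Financial break-even EBIT = interest + D_p ÷ (1 − t) = $86,000 + $70,149.25 = $156,149.25.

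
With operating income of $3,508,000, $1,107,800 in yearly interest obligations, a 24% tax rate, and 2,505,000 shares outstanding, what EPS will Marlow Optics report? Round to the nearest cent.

Pre-tax income = $3,508,000 − $1,107,800.00 = $2,400,200.00.
After tax at 24%: net income = $2,400,200.00 × 0.76 = $1,824,152.00.
Per share: $1,824,152.00 / 2,505,000 shares = $0.73.

$0.73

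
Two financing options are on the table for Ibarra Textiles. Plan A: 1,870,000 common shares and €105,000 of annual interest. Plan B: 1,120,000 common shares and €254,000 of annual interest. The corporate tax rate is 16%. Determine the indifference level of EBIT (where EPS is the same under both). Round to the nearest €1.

€476,507

At indifference, (EBIT − 105,000)(1 − t)/1,870,000 = (EBIT − 254,000)(1 − t)/1,120,000.
Cancelling (1 − t) and cross-multiplying: 1,120,000·(EBIT − 105,000) = 1,870,000·(EBIT − 254,000).
Solving, EBIT = (254,000·1,870,000 − 105,000·1,120,000) / (1,870,000 − 1,120,000) = 357,380,000,000 / 750,000 = 476,506.67.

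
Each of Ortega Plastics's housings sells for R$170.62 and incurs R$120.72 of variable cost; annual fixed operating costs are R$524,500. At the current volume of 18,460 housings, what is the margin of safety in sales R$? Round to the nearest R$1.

R$1,356,255

Unit CM = price − variable cost = R$170.62 − R$120.72 = R$49.90. Break-even units = R$524,500 ÷ R$49.90 = 10,511.02; break-even revenue = 10,511.02 × R$170.62 = R$1,793,390.58.
Actual sales revenue = 18,460 × R$170.62 = R$3,149,645.20.
Margin of safety = R$3,149,645.20 − R$1,793,390.58 = R$1,356,255.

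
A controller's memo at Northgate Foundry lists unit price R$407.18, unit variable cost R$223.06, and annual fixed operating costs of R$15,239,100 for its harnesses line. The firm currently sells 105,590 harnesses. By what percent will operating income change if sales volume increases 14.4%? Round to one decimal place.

Contribution at this volume is 105,590 × R$184.12 = R$19,441,230.80.
Subtracting fixed costs: EBIT = R$19,441,230.80 − R$15,239,100 = R$4,202,130.80.
So DOL = total CM / EBIT = R$19,441,230.80 / R$4,202,130.80 = 4.6265.
So EBIT moves 4.6265 × (+14.4%) = +66.6%.

+66.6%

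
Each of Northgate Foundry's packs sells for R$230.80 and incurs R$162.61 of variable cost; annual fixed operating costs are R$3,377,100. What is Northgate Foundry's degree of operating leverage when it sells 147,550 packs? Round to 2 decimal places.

Total contribution margin = 147,550 × R$68.19 = R$10,061,434.50.
Operating income = contribution − fixed costs = R$10,061,434.50 − R$3,377,100 = R$6,684,334.50.
DOL = contribution ÷ EBIT = R$10,061,434.50 ÷ R$6,684,334.50 = 1.5052.

1.51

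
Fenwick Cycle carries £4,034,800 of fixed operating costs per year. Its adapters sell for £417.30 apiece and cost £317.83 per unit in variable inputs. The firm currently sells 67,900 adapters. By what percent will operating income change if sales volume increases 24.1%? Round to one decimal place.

Total contribution margin = 67,900 × £99.47 = £6,754,013.00.
EBIT = £6,754,013.00 − £4,034,800 = £2,719,213.00.
DOL = contribution ÷ EBIT = £6,754,013.00 ÷ £2,719,213.00 = 2.4838.
So EBIT moves 2.4838 × (+24.1%) = +59.9%.

+59.9%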